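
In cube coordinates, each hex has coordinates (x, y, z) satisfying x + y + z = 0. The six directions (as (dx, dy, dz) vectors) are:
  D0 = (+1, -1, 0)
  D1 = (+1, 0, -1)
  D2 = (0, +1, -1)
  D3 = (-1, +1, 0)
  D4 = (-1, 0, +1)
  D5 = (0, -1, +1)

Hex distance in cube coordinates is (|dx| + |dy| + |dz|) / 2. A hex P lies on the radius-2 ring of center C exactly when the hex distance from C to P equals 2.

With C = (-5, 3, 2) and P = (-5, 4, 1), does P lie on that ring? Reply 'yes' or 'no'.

Answer: no

Derivation:
|px - cx| = |-5 - (-5)| = 0
|py - cy| = |4 - 3| = 1
|pz - cz| = |1 - 2| = 1
distance = (0+1+1)/2 = 2/2 = 1
radius = 2; distance != radius -> no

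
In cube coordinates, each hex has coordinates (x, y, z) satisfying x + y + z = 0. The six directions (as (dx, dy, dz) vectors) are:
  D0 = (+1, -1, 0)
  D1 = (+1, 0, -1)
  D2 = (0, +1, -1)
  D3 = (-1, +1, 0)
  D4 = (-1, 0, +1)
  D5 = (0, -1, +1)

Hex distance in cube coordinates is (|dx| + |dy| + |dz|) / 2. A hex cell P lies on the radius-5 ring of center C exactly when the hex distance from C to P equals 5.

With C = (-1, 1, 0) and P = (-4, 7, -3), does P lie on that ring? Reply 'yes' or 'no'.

Answer: no

Derivation:
|px - cx| = |-4 - (-1)| = 3
|py - cy| = |7 - 1| = 6
|pz - cz| = |-3 - 0| = 3
distance = (3+6+3)/2 = 12/2 = 6
radius = 5; distance != radius -> no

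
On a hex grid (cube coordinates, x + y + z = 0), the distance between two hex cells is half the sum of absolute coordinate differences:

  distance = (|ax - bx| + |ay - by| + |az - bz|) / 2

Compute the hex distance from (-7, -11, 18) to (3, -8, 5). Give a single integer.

Answer: 13

Derivation:
|ax - bx| = |-7 - 3| = 10
|ay - by| = |-11 - (-8)| = 3
|az - bz| = |18 - 5| = 13
distance = (10 + 3 + 13) / 2 = 26 / 2 = 13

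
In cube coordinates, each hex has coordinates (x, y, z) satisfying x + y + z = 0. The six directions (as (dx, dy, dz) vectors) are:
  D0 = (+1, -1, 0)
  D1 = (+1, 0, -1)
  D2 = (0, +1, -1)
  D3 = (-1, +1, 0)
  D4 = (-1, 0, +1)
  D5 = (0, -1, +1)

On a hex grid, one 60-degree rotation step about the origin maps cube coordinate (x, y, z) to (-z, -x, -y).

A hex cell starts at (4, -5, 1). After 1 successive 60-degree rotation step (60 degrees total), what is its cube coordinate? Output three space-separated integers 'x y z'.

Start: (4, -5, 1)
Step 1: (4, -5, 1) -> (-(1), -(4), -(-5)) = (-1, -4, 5)

Answer: -1 -4 5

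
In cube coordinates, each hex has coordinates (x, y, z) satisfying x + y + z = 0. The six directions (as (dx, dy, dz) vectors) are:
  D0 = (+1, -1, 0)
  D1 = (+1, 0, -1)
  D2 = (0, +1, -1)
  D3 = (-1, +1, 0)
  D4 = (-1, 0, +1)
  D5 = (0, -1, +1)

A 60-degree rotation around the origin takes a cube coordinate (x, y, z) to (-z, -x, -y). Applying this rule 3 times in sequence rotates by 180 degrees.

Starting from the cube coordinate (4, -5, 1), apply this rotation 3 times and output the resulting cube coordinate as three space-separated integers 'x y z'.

Start: (4, -5, 1)
Step 1: (4, -5, 1) -> (-(1), -(4), -(-5)) = (-1, -4, 5)
Step 2: (-1, -4, 5) -> (-(5), -(-1), -(-4)) = (-5, 1, 4)
Step 3: (-5, 1, 4) -> (-(4), -(-5), -(1)) = (-4, 5, -1)

Answer: -4 5 -1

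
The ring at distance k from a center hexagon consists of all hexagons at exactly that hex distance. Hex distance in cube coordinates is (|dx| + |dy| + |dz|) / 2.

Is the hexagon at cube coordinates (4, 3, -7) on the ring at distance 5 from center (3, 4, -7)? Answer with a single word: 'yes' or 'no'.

|px - cx| = |4 - 3| = 1
|py - cy| = |3 - 4| = 1
|pz - cz| = |-7 - (-7)| = 0
distance = (1+1+0)/2 = 2/2 = 1
radius = 5; distance != radius -> no

Answer: no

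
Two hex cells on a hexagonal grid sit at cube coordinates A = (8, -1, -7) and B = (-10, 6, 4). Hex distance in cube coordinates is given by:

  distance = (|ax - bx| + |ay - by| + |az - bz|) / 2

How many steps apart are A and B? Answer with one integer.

|ax - bx| = |8 - (-10)| = 18
|ay - by| = |-1 - 6| = 7
|az - bz| = |-7 - 4| = 11
distance = (18 + 7 + 11) / 2 = 36 / 2 = 18

Answer: 18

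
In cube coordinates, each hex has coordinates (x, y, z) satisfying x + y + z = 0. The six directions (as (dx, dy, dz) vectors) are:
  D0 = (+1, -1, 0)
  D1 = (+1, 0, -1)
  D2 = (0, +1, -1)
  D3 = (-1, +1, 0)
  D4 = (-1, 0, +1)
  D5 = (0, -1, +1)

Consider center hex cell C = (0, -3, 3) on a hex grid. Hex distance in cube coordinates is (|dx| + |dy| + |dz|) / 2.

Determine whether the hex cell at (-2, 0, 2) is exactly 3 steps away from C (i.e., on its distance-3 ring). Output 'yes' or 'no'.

Answer: yes

Derivation:
|px - cx| = |-2 - 0| = 2
|py - cy| = |0 - (-3)| = 3
|pz - cz| = |2 - 3| = 1
distance = (2+3+1)/2 = 6/2 = 3
radius = 3; distance == radius -> yes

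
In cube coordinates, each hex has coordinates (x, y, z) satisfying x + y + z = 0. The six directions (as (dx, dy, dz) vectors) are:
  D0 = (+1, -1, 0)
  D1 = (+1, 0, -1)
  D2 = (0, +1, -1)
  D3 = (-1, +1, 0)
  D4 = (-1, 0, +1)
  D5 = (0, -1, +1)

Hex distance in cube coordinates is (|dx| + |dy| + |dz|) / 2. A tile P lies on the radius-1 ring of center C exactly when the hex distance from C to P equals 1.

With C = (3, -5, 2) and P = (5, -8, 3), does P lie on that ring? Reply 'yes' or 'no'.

Answer: no

Derivation:
|px - cx| = |5 - 3| = 2
|py - cy| = |-8 - (-5)| = 3
|pz - cz| = |3 - 2| = 1
distance = (2+3+1)/2 = 6/2 = 3
radius = 1; distance != radius -> no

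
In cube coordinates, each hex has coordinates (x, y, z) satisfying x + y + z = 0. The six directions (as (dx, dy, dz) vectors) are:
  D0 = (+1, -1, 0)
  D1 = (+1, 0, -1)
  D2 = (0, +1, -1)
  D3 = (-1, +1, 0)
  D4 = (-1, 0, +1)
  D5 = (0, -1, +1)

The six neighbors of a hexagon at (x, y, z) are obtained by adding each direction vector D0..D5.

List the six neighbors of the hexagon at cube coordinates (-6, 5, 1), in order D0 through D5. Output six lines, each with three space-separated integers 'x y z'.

Center: (-6, 5, 1). Add each direction:
  D0: (-6, 5, 1) + (1, -1, 0) = (-5, 4, 1)
  D1: (-6, 5, 1) + (1, 0, -1) = (-5, 5, 0)
  D2: (-6, 5, 1) + (0, 1, -1) = (-6, 6, 0)
  D3: (-6, 5, 1) + (-1, 1, 0) = (-7, 6, 1)
  D4: (-6, 5, 1) + (-1, 0, 1) = (-7, 5, 2)
  D5: (-6, 5, 1) + (0, -1, 1) = (-6, 4, 2)

Answer: -5 4 1
-5 5 0
-6 6 0
-7 6 1
-7 5 2
-6 4 2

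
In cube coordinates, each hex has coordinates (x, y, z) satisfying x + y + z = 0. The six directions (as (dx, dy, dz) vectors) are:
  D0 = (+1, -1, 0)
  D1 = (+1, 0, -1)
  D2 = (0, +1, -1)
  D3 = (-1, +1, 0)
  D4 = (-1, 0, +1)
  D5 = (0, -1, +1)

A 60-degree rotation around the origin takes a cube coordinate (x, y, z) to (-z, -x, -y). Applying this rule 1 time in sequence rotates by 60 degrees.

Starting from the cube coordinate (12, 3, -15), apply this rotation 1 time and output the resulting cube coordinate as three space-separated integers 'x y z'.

Answer: 15 -12 -3

Derivation:
Start: (12, 3, -15)
Step 1: (12, 3, -15) -> (-(-15), -(12), -(3)) = (15, -12, -3)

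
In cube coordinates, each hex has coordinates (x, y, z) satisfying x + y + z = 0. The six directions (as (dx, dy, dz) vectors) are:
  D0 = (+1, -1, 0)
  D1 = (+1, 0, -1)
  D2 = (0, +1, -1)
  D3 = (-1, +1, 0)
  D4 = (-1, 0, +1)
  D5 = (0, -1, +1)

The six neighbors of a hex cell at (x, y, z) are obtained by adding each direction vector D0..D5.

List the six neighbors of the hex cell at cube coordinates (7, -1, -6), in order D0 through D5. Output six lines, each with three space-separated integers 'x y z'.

Center: (7, -1, -6). Add each direction:
  D0: (7, -1, -6) + (1, -1, 0) = (8, -2, -6)
  D1: (7, -1, -6) + (1, 0, -1) = (8, -1, -7)
  D2: (7, -1, -6) + (0, 1, -1) = (7, 0, -7)
  D3: (7, -1, -6) + (-1, 1, 0) = (6, 0, -6)
  D4: (7, -1, -6) + (-1, 0, 1) = (6, -1, -5)
  D5: (7, -1, -6) + (0, -1, 1) = (7, -2, -5)

Answer: 8 -2 -6
8 -1 -7
7 0 -7
6 0 -6
6 -1 -5
7 -2 -5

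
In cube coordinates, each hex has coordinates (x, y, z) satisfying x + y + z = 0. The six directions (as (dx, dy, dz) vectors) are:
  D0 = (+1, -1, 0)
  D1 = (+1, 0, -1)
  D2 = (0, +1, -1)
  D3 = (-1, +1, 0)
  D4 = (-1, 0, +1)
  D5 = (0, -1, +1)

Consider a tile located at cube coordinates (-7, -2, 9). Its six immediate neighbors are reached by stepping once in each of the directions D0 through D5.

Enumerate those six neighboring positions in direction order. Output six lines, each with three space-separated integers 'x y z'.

Answer: -6 -3 9
-6 -2 8
-7 -1 8
-8 -1 9
-8 -2 10
-7 -3 10

Derivation:
Center: (-7, -2, 9). Add each direction:
  D0: (-7, -2, 9) + (1, -1, 0) = (-6, -3, 9)
  D1: (-7, -2, 9) + (1, 0, -1) = (-6, -2, 8)
  D2: (-7, -2, 9) + (0, 1, -1) = (-7, -1, 8)
  D3: (-7, -2, 9) + (-1, 1, 0) = (-8, -1, 9)
  D4: (-7, -2, 9) + (-1, 0, 1) = (-8, -2, 10)
  D5: (-7, -2, 9) + (0, -1, 1) = (-7, -3, 10)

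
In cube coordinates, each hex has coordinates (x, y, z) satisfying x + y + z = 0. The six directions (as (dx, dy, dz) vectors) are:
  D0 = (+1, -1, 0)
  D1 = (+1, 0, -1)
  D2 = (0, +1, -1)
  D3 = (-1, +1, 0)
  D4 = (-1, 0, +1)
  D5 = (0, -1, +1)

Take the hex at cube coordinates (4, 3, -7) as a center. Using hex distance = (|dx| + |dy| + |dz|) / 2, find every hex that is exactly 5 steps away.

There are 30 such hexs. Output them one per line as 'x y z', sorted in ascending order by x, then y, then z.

Walk ring at distance 5 from (4, 3, -7):
Start at center + D4*5 = (-1, 3, -2)
  hex 0: (-1, 3, -2)
  hex 1: (0, 2, -2)
  hex 2: (1, 1, -2)
  hex 3: (2, 0, -2)
  hex 4: (3, -1, -2)
  hex 5: (4, -2, -2)
  hex 6: (5, -2, -3)
  hex 7: (6, -2, -4)
  hex 8: (7, -2, -5)
  hex 9: (8, -2, -6)
  hex 10: (9, -2, -7)
  hex 11: (9, -1, -8)
  hex 12: (9, 0, -9)
  hex 13: (9, 1, -10)
  hex 14: (9, 2, -11)
  hex 15: (9, 3, -12)
  hex 16: (8, 4, -12)
  hex 17: (7, 5, -12)
  hex 18: (6, 6, -12)
  hex 19: (5, 7, -12)
  hex 20: (4, 8, -12)
  hex 21: (3, 8, -11)
  hex 22: (2, 8, -10)
  hex 23: (1, 8, -9)
  hex 24: (0, 8, -8)
  hex 25: (-1, 8, -7)
  hex 26: (-1, 7, -6)
  hex 27: (-1, 6, -5)
  hex 28: (-1, 5, -4)
  hex 29: (-1, 4, -3)
Sorted: 30 hexes.

Answer: -1 3 -2
-1 4 -3
-1 5 -4
-1 6 -5
-1 7 -6
-1 8 -7
0 2 -2
0 8 -8
1 1 -2
1 8 -9
2 0 -2
2 8 -10
3 -1 -2
3 8 -11
4 -2 -2
4 8 -12
5 -2 -3
5 7 -12
6 -2 -4
6 6 -12
7 -2 -5
7 5 -12
8 -2 -6
8 4 -12
9 -2 -7
9 -1 -8
9 0 -9
9 1 -10
9 2 -11
9 3 -12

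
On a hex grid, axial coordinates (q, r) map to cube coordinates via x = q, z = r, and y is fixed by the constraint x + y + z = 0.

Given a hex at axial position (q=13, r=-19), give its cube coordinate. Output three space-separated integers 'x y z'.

Answer: 13 6 -19

Derivation:
x = q = 13
z = r = -19
y = -x - z = -(13) - (-19) = 6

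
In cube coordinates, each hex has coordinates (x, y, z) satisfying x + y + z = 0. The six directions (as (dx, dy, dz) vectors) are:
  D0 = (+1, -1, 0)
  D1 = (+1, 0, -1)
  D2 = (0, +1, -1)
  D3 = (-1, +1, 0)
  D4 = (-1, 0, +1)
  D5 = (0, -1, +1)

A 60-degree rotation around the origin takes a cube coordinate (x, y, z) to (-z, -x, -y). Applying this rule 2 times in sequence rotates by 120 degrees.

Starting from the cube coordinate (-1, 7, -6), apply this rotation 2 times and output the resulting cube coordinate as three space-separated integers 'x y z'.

Start: (-1, 7, -6)
Step 1: (-1, 7, -6) -> (-(-6), -(-1), -(7)) = (6, 1, -7)
Step 2: (6, 1, -7) -> (-(-7), -(6), -(1)) = (7, -6, -1)

Answer: 7 -6 -1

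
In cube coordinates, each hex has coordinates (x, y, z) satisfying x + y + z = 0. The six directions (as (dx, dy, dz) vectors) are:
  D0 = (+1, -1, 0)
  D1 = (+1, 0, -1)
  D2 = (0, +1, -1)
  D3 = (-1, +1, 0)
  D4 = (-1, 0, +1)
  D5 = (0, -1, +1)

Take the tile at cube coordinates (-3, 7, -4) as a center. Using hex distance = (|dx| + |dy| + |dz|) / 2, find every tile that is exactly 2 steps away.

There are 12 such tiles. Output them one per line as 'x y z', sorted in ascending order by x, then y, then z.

Walk ring at distance 2 from (-3, 7, -4):
Start at center + D4*2 = (-5, 7, -2)
  hex 0: (-5, 7, -2)
  hex 1: (-4, 6, -2)
  hex 2: (-3, 5, -2)
  hex 3: (-2, 5, -3)
  hex 4: (-1, 5, -4)
  hex 5: (-1, 6, -5)
  hex 6: (-1, 7, -6)
  hex 7: (-2, 8, -6)
  hex 8: (-3, 9, -6)
  hex 9: (-4, 9, -5)
  hex 10: (-5, 9, -4)
  hex 11: (-5, 8, -3)
Sorted: 12 hexes.

Answer: -5 7 -2
-5 8 -3
-5 9 -4
-4 6 -2
-4 9 -5
-3 5 -2
-3 9 -6
-2 5 -3
-2 8 -6
-1 5 -4
-1 6 -5
-1 7 -6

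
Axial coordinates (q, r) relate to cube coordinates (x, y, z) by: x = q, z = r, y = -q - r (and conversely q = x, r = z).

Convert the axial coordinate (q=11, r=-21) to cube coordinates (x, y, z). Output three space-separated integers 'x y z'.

x = q = 11
z = r = -21
y = -x - z = -(11) - (-21) = 10

Answer: 11 10 -21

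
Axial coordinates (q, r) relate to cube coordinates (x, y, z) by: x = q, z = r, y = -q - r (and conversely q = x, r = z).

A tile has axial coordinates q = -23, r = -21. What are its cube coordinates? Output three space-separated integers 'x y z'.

x = q = -23
z = r = -21
y = -x - z = -(-23) - (-21) = 44

Answer: -23 44 -21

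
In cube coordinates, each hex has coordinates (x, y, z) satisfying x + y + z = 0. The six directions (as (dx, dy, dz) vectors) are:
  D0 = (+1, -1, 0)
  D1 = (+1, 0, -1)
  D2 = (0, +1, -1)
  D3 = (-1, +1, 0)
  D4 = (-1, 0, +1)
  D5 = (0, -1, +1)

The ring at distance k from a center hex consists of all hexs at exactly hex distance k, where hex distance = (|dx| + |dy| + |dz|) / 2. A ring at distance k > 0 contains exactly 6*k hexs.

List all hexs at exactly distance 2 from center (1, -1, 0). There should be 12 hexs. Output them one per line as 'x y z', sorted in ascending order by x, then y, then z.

Walk ring at distance 2 from (1, -1, 0):
Start at center + D4*2 = (-1, -1, 2)
  hex 0: (-1, -1, 2)
  hex 1: (0, -2, 2)
  hex 2: (1, -3, 2)
  hex 3: (2, -3, 1)
  hex 4: (3, -3, 0)
  hex 5: (3, -2, -1)
  hex 6: (3, -1, -2)
  hex 7: (2, 0, -2)
  hex 8: (1, 1, -2)
  hex 9: (0, 1, -1)
  hex 10: (-1, 1, 0)
  hex 11: (-1, 0, 1)
Sorted: 12 hexes.

Answer: -1 -1 2
-1 0 1
-1 1 0
0 -2 2
0 1 -1
1 -3 2
1 1 -2
2 -3 1
2 0 -2
3 -3 0
3 -2 -1
3 -1 -2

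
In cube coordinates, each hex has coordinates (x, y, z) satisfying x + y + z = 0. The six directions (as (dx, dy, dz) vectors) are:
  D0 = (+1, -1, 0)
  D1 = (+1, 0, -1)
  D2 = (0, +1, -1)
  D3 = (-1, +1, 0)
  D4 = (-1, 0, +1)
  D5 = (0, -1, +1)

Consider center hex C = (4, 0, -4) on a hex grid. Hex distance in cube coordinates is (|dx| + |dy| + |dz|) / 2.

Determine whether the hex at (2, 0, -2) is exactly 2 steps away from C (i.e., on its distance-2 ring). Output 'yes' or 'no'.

Answer: yes

Derivation:
|px - cx| = |2 - 4| = 2
|py - cy| = |0 - 0| = 0
|pz - cz| = |-2 - (-4)| = 2
distance = (2+0+2)/2 = 4/2 = 2
radius = 2; distance == radius -> yes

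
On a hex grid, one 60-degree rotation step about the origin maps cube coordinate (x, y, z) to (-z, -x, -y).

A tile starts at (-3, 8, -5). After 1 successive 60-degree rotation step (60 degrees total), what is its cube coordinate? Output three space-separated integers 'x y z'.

Answer: 5 3 -8

Derivation:
Start: (-3, 8, -5)
Step 1: (-3, 8, -5) -> (-(-5), -(-3), -(8)) = (5, 3, -8)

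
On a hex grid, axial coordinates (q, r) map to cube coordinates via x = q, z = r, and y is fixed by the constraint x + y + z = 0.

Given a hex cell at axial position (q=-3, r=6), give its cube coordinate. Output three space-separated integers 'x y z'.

Answer: -3 -3 6

Derivation:
x = q = -3
z = r = 6
y = -x - z = -(-3) - (6) = -3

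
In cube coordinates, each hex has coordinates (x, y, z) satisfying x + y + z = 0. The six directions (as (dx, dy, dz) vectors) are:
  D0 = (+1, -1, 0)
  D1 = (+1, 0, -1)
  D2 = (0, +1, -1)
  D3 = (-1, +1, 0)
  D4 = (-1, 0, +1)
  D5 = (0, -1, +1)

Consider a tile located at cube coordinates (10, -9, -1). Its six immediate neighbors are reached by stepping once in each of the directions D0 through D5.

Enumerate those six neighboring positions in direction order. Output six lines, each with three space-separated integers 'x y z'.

Answer: 11 -10 -1
11 -9 -2
10 -8 -2
9 -8 -1
9 -9 0
10 -10 0

Derivation:
Center: (10, -9, -1). Add each direction:
  D0: (10, -9, -1) + (1, -1, 0) = (11, -10, -1)
  D1: (10, -9, -1) + (1, 0, -1) = (11, -9, -2)
  D2: (10, -9, -1) + (0, 1, -1) = (10, -8, -2)
  D3: (10, -9, -1) + (-1, 1, 0) = (9, -8, -1)
  D4: (10, -9, -1) + (-1, 0, 1) = (9, -9, 0)
  D5: (10, -9, -1) + (0, -1, 1) = (10, -10, 0)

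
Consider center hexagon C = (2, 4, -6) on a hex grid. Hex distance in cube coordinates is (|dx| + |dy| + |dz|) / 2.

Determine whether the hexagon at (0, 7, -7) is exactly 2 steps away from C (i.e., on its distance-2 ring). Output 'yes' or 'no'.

|px - cx| = |0 - 2| = 2
|py - cy| = |7 - 4| = 3
|pz - cz| = |-7 - (-6)| = 1
distance = (2+3+1)/2 = 6/2 = 3
radius = 2; distance != radius -> no

Answer: no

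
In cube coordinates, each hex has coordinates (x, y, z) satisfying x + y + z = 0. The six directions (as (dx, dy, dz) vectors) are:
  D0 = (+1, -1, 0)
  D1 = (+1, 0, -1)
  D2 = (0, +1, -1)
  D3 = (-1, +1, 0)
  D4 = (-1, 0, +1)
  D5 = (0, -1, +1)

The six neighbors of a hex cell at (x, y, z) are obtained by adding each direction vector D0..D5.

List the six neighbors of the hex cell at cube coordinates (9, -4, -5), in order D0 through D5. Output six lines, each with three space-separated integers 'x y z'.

Center: (9, -4, -5). Add each direction:
  D0: (9, -4, -5) + (1, -1, 0) = (10, -5, -5)
  D1: (9, -4, -5) + (1, 0, -1) = (10, -4, -6)
  D2: (9, -4, -5) + (0, 1, -1) = (9, -3, -6)
  D3: (9, -4, -5) + (-1, 1, 0) = (8, -3, -5)
  D4: (9, -4, -5) + (-1, 0, 1) = (8, -4, -4)
  D5: (9, -4, -5) + (0, -1, 1) = (9, -5, -4)

Answer: 10 -5 -5
10 -4 -6
9 -3 -6
8 -3 -5
8 -4 -4
9 -5 -4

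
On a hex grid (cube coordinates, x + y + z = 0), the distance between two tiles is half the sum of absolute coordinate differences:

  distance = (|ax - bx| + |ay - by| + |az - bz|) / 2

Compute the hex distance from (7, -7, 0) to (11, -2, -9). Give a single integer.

|ax - bx| = |7 - 11| = 4
|ay - by| = |-7 - (-2)| = 5
|az - bz| = |0 - (-9)| = 9
distance = (4 + 5 + 9) / 2 = 18 / 2 = 9

Answer: 9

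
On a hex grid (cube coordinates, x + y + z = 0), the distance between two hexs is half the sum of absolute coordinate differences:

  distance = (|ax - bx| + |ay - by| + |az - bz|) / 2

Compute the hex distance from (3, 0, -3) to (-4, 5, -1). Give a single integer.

Answer: 7

Derivation:
|ax - bx| = |3 - (-4)| = 7
|ay - by| = |0 - 5| = 5
|az - bz| = |-3 - (-1)| = 2
distance = (7 + 5 + 2) / 2 = 14 / 2 = 7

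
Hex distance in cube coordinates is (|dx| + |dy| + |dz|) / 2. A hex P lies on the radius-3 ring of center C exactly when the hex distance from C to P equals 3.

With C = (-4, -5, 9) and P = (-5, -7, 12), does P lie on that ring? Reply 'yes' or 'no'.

|px - cx| = |-5 - (-4)| = 1
|py - cy| = |-7 - (-5)| = 2
|pz - cz| = |12 - 9| = 3
distance = (1+2+3)/2 = 6/2 = 3
radius = 3; distance == radius -> yes

Answer: yes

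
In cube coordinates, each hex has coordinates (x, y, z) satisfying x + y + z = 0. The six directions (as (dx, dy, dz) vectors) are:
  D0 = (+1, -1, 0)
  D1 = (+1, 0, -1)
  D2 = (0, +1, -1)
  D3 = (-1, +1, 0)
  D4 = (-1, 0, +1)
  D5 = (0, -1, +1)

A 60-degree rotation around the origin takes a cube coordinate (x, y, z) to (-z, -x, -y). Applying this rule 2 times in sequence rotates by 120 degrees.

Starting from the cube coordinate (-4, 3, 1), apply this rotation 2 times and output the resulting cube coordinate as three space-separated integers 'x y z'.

Start: (-4, 3, 1)
Step 1: (-4, 3, 1) -> (-(1), -(-4), -(3)) = (-1, 4, -3)
Step 2: (-1, 4, -3) -> (-(-3), -(-1), -(4)) = (3, 1, -4)

Answer: 3 1 -4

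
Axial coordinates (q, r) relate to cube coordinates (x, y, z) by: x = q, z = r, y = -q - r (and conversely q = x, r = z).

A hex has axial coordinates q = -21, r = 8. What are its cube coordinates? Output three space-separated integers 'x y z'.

x = q = -21
z = r = 8
y = -x - z = -(-21) - (8) = 13

Answer: -21 13 8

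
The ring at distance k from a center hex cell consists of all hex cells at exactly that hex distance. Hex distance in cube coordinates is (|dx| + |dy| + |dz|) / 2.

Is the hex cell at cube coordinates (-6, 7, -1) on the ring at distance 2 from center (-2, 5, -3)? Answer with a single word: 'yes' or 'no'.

|px - cx| = |-6 - (-2)| = 4
|py - cy| = |7 - 5| = 2
|pz - cz| = |-1 - (-3)| = 2
distance = (4+2+2)/2 = 8/2 = 4
radius = 2; distance != radius -> no

Answer: no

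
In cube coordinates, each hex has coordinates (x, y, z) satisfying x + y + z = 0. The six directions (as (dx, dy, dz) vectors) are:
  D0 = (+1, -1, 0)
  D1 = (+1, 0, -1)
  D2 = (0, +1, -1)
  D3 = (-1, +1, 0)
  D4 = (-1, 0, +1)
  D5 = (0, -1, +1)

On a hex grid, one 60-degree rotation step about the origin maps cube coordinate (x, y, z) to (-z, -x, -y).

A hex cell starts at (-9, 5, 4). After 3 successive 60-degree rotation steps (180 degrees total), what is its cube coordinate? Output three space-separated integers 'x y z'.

Start: (-9, 5, 4)
Step 1: (-9, 5, 4) -> (-(4), -(-9), -(5)) = (-4, 9, -5)
Step 2: (-4, 9, -5) -> (-(-5), -(-4), -(9)) = (5, 4, -9)
Step 3: (5, 4, -9) -> (-(-9), -(5), -(4)) = (9, -5, -4)

Answer: 9 -5 -4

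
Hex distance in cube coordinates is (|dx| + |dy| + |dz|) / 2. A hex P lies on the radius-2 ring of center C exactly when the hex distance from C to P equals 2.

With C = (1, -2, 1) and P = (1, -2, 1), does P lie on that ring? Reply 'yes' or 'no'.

Answer: no

Derivation:
|px - cx| = |1 - 1| = 0
|py - cy| = |-2 - (-2)| = 0
|pz - cz| = |1 - 1| = 0
distance = (0+0+0)/2 = 0/2 = 0
radius = 2; distance != radius -> no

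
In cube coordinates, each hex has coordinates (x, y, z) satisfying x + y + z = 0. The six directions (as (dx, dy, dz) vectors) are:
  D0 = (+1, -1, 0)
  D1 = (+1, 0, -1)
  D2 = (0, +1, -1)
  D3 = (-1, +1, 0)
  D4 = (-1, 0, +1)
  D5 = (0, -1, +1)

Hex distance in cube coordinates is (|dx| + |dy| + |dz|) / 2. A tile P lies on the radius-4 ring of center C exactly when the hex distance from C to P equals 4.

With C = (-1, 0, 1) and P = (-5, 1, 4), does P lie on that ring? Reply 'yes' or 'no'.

|px - cx| = |-5 - (-1)| = 4
|py - cy| = |1 - 0| = 1
|pz - cz| = |4 - 1| = 3
distance = (4+1+3)/2 = 8/2 = 4
radius = 4; distance == radius -> yes

Answer: yes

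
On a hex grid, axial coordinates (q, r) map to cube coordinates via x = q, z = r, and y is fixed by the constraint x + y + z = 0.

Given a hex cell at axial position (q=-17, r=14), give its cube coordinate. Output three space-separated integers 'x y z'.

Answer: -17 3 14

Derivation:
x = q = -17
z = r = 14
y = -x - z = -(-17) - (14) = 3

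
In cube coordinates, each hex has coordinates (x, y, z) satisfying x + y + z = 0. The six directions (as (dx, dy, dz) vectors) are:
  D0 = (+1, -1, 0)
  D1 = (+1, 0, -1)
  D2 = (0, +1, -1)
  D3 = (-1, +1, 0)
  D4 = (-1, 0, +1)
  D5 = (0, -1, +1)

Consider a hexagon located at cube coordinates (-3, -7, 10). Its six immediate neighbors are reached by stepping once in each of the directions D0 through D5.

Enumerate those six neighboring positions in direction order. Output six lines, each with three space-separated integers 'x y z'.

Answer: -2 -8 10
-2 -7 9
-3 -6 9
-4 -6 10
-4 -7 11
-3 -8 11

Derivation:
Center: (-3, -7, 10). Add each direction:
  D0: (-3, -7, 10) + (1, -1, 0) = (-2, -8, 10)
  D1: (-3, -7, 10) + (1, 0, -1) = (-2, -7, 9)
  D2: (-3, -7, 10) + (0, 1, -1) = (-3, -6, 9)
  D3: (-3, -7, 10) + (-1, 1, 0) = (-4, -6, 10)
  D4: (-3, -7, 10) + (-1, 0, 1) = (-4, -7, 11)
  D5: (-3, -7, 10) + (0, -1, 1) = (-3, -8, 11)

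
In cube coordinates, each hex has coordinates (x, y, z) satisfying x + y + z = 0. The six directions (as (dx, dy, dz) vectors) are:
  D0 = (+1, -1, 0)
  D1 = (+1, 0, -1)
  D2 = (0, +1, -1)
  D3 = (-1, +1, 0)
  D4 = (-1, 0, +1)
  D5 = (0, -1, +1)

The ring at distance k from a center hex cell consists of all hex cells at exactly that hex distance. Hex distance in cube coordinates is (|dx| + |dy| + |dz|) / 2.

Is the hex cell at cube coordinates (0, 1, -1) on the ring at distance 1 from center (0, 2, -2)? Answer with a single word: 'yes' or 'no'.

|px - cx| = |0 - 0| = 0
|py - cy| = |1 - 2| = 1
|pz - cz| = |-1 - (-2)| = 1
distance = (0+1+1)/2 = 2/2 = 1
radius = 1; distance == radius -> yes

Answer: yes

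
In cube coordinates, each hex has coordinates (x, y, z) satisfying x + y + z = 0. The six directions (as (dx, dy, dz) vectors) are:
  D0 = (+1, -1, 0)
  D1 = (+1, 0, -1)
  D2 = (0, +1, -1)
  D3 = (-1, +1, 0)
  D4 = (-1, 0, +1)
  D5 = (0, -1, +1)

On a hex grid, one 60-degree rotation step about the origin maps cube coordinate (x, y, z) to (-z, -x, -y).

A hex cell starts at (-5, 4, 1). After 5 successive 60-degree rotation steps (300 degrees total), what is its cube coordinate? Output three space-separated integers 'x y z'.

Start: (-5, 4, 1)
Step 1: (-5, 4, 1) -> (-(1), -(-5), -(4)) = (-1, 5, -4)
Step 2: (-1, 5, -4) -> (-(-4), -(-1), -(5)) = (4, 1, -5)
Step 3: (4, 1, -5) -> (-(-5), -(4), -(1)) = (5, -4, -1)
Step 4: (5, -4, -1) -> (-(-1), -(5), -(-4)) = (1, -5, 4)
Step 5: (1, -5, 4) -> (-(4), -(1), -(-5)) = (-4, -1, 5)

Answer: -4 -1 5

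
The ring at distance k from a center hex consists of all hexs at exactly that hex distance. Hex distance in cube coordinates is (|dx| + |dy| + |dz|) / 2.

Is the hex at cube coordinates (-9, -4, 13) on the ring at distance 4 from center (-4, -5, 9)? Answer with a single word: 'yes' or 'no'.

Answer: no

Derivation:
|px - cx| = |-9 - (-4)| = 5
|py - cy| = |-4 - (-5)| = 1
|pz - cz| = |13 - 9| = 4
distance = (5+1+4)/2 = 10/2 = 5
radius = 4; distance != radius -> no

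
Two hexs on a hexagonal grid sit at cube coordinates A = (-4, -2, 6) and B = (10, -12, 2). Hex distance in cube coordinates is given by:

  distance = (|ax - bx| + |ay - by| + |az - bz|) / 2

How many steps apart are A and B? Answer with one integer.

|ax - bx| = |-4 - 10| = 14
|ay - by| = |-2 - (-12)| = 10
|az - bz| = |6 - 2| = 4
distance = (14 + 10 + 4) / 2 = 28 / 2 = 14

Answer: 14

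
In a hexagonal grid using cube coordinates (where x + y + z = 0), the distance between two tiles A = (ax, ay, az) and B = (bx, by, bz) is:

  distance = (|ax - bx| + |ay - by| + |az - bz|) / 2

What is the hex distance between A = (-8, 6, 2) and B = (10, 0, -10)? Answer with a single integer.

|ax - bx| = |-8 - 10| = 18
|ay - by| = |6 - 0| = 6
|az - bz| = |2 - (-10)| = 12
distance = (18 + 6 + 12) / 2 = 36 / 2 = 18

Answer: 18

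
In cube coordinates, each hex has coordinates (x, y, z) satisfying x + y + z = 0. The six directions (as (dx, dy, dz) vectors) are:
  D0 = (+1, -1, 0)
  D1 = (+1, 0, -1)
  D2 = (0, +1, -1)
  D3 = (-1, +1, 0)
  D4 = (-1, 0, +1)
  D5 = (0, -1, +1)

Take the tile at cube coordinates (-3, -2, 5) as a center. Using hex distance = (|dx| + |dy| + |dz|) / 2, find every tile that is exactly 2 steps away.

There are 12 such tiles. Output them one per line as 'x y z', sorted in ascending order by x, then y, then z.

Walk ring at distance 2 from (-3, -2, 5):
Start at center + D4*2 = (-5, -2, 7)
  hex 0: (-5, -2, 7)
  hex 1: (-4, -3, 7)
  hex 2: (-3, -4, 7)
  hex 3: (-2, -4, 6)
  hex 4: (-1, -4, 5)
  hex 5: (-1, -3, 4)
  hex 6: (-1, -2, 3)
  hex 7: (-2, -1, 3)
  hex 8: (-3, 0, 3)
  hex 9: (-4, 0, 4)
  hex 10: (-5, 0, 5)
  hex 11: (-5, -1, 6)
Sorted: 12 hexes.

Answer: -5 -2 7
-5 -1 6
-5 0 5
-4 -3 7
-4 0 4
-3 -4 7
-3 0 3
-2 -4 6
-2 -1 3
-1 -4 5
-1 -3 4
-1 -2 3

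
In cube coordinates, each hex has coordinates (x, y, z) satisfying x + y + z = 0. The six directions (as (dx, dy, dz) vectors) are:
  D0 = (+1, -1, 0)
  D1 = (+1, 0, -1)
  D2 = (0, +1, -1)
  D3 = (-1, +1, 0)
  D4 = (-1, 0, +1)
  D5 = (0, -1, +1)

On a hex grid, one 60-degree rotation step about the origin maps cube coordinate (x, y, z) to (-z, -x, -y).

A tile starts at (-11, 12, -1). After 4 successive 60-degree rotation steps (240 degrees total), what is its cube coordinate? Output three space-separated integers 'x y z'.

Answer: -1 -11 12

Derivation:
Start: (-11, 12, -1)
Step 1: (-11, 12, -1) -> (-(-1), -(-11), -(12)) = (1, 11, -12)
Step 2: (1, 11, -12) -> (-(-12), -(1), -(11)) = (12, -1, -11)
Step 3: (12, -1, -11) -> (-(-11), -(12), -(-1)) = (11, -12, 1)
Step 4: (11, -12, 1) -> (-(1), -(11), -(-12)) = (-1, -11, 12)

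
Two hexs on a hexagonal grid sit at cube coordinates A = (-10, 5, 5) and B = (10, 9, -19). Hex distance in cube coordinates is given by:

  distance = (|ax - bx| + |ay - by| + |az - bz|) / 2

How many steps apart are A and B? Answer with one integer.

|ax - bx| = |-10 - 10| = 20
|ay - by| = |5 - 9| = 4
|az - bz| = |5 - (-19)| = 24
distance = (20 + 4 + 24) / 2 = 48 / 2 = 24

Answer: 24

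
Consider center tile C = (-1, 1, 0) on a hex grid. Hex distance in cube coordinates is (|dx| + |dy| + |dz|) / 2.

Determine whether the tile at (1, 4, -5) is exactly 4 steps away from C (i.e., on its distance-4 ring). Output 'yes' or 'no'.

|px - cx| = |1 - (-1)| = 2
|py - cy| = |4 - 1| = 3
|pz - cz| = |-5 - 0| = 5
distance = (2+3+5)/2 = 10/2 = 5
radius = 4; distance != radius -> no

Answer: no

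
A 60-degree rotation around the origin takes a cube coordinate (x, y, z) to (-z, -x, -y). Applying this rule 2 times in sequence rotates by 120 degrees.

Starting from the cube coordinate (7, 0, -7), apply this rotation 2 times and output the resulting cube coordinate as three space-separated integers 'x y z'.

Start: (7, 0, -7)
Step 1: (7, 0, -7) -> (-(-7), -(7), -(0)) = (7, -7, 0)
Step 2: (7, -7, 0) -> (-(0), -(7), -(-7)) = (0, -7, 7)

Answer: 0 -7 7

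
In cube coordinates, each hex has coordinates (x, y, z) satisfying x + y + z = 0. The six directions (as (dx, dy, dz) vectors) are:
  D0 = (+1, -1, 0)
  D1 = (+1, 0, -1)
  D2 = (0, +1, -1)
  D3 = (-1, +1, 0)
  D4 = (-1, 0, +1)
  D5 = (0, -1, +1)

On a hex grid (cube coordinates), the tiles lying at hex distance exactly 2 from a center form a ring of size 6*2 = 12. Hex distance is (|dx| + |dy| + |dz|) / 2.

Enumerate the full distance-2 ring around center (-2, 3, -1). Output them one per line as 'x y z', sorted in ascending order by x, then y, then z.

Answer: -4 3 1
-4 4 0
-4 5 -1
-3 2 1
-3 5 -2
-2 1 1
-2 5 -3
-1 1 0
-1 4 -3
0 1 -1
0 2 -2
0 3 -3

Derivation:
Walk ring at distance 2 from (-2, 3, -1):
Start at center + D4*2 = (-4, 3, 1)
  hex 0: (-4, 3, 1)
  hex 1: (-3, 2, 1)
  hex 2: (-2, 1, 1)
  hex 3: (-1, 1, 0)
  hex 4: (0, 1, -1)
  hex 5: (0, 2, -2)
  hex 6: (0, 3, -3)
  hex 7: (-1, 4, -3)
  hex 8: (-2, 5, -3)
  hex 9: (-3, 5, -2)
  hex 10: (-4, 5, -1)
  hex 11: (-4, 4, 0)
Sorted: 12 hexes.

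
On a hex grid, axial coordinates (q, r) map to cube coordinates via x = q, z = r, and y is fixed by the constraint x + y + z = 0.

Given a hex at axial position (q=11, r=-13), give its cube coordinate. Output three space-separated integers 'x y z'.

Answer: 11 2 -13

Derivation:
x = q = 11
z = r = -13
y = -x - z = -(11) - (-13) = 2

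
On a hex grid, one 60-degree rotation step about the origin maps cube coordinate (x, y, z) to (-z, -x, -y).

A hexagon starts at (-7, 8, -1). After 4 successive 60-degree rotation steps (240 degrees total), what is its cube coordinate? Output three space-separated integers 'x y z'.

Answer: -1 -7 8

Derivation:
Start: (-7, 8, -1)
Step 1: (-7, 8, -1) -> (-(-1), -(-7), -(8)) = (1, 7, -8)
Step 2: (1, 7, -8) -> (-(-8), -(1), -(7)) = (8, -1, -7)
Step 3: (8, -1, -7) -> (-(-7), -(8), -(-1)) = (7, -8, 1)
Step 4: (7, -8, 1) -> (-(1), -(7), -(-8)) = (-1, -7, 8)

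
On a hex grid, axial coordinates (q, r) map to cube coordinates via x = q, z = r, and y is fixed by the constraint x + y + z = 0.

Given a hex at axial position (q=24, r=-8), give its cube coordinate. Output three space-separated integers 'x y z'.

Answer: 24 -16 -8

Derivation:
x = q = 24
z = r = -8
y = -x - z = -(24) - (-8) = -16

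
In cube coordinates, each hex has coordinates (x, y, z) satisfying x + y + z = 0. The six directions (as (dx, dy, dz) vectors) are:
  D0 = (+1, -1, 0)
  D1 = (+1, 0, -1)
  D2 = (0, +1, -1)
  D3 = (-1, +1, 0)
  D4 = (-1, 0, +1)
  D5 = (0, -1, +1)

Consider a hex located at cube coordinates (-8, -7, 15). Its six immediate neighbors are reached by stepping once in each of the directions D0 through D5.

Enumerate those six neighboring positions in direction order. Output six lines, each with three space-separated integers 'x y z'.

Answer: -7 -8 15
-7 -7 14
-8 -6 14
-9 -6 15
-9 -7 16
-8 -8 16

Derivation:
Center: (-8, -7, 15). Add each direction:
  D0: (-8, -7, 15) + (1, -1, 0) = (-7, -8, 15)
  D1: (-8, -7, 15) + (1, 0, -1) = (-7, -7, 14)
  D2: (-8, -7, 15) + (0, 1, -1) = (-8, -6, 14)
  D3: (-8, -7, 15) + (-1, 1, 0) = (-9, -6, 15)
  D4: (-8, -7, 15) + (-1, 0, 1) = (-9, -7, 16)
  D5: (-8, -7, 15) + (0, -1, 1) = (-8, -8, 16)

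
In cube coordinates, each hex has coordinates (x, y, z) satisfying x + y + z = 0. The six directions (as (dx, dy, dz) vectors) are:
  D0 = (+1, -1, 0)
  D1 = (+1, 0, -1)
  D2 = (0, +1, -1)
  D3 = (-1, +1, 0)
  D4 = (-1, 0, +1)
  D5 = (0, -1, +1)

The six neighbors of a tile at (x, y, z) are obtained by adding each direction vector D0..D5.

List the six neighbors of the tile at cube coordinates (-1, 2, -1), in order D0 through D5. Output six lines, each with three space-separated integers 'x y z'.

Center: (-1, 2, -1). Add each direction:
  D0: (-1, 2, -1) + (1, -1, 0) = (0, 1, -1)
  D1: (-1, 2, -1) + (1, 0, -1) = (0, 2, -2)
  D2: (-1, 2, -1) + (0, 1, -1) = (-1, 3, -2)
  D3: (-1, 2, -1) + (-1, 1, 0) = (-2, 3, -1)
  D4: (-1, 2, -1) + (-1, 0, 1) = (-2, 2, 0)
  D5: (-1, 2, -1) + (0, -1, 1) = (-1, 1, 0)

Answer: 0 1 -1
0 2 -2
-1 3 -2
-2 3 -1
-2 2 0
-1 1 0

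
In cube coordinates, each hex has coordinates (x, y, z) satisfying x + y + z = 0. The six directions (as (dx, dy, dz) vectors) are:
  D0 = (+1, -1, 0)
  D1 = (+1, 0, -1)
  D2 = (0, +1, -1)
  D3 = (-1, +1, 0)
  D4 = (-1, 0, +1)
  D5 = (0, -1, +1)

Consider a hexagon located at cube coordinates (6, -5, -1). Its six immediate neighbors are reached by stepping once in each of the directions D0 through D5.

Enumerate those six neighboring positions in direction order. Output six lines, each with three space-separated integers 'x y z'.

Answer: 7 -6 -1
7 -5 -2
6 -4 -2
5 -4 -1
5 -5 0
6 -6 0

Derivation:
Center: (6, -5, -1). Add each direction:
  D0: (6, -5, -1) + (1, -1, 0) = (7, -6, -1)
  D1: (6, -5, -1) + (1, 0, -1) = (7, -5, -2)
  D2: (6, -5, -1) + (0, 1, -1) = (6, -4, -2)
  D3: (6, -5, -1) + (-1, 1, 0) = (5, -4, -1)
  D4: (6, -5, -1) + (-1, 0, 1) = (5, -5, 0)
  D5: (6, -5, -1) + (0, -1, 1) = (6, -6, 0)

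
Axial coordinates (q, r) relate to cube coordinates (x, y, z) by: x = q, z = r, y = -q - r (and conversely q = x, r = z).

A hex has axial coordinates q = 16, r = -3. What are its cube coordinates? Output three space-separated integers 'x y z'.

Answer: 16 -13 -3

Derivation:
x = q = 16
z = r = -3
y = -x - z = -(16) - (-3) = -13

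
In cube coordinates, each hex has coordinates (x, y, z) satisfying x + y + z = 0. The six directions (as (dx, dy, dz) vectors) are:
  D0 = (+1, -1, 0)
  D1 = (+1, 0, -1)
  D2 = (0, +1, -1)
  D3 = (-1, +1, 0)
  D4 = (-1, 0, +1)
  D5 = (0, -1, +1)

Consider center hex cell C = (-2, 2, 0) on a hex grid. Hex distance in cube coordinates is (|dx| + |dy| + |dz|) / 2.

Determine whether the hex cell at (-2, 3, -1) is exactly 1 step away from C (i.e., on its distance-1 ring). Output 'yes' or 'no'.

Answer: yes

Derivation:
|px - cx| = |-2 - (-2)| = 0
|py - cy| = |3 - 2| = 1
|pz - cz| = |-1 - 0| = 1
distance = (0+1+1)/2 = 2/2 = 1
radius = 1; distance == radius -> yes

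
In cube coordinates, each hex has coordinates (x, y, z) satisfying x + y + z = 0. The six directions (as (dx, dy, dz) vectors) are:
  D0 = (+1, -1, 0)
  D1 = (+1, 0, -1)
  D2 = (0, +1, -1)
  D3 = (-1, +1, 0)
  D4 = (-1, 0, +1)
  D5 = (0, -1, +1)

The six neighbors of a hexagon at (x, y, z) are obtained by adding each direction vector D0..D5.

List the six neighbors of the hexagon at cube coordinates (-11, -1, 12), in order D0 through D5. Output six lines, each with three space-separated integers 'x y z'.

Center: (-11, -1, 12). Add each direction:
  D0: (-11, -1, 12) + (1, -1, 0) = (-10, -2, 12)
  D1: (-11, -1, 12) + (1, 0, -1) = (-10, -1, 11)
  D2: (-11, -1, 12) + (0, 1, -1) = (-11, 0, 11)
  D3: (-11, -1, 12) + (-1, 1, 0) = (-12, 0, 12)
  D4: (-11, -1, 12) + (-1, 0, 1) = (-12, -1, 13)
  D5: (-11, -1, 12) + (0, -1, 1) = (-11, -2, 13)

Answer: -10 -2 12
-10 -1 11
-11 0 11
-12 0 12
-12 -1 13
-11 -2 13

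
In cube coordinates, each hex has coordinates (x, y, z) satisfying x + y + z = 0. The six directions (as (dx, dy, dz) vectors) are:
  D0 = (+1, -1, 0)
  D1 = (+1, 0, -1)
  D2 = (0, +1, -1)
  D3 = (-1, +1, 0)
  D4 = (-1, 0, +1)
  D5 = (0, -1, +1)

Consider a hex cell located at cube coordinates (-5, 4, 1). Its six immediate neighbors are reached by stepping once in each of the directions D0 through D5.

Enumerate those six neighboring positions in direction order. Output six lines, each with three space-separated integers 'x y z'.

Center: (-5, 4, 1). Add each direction:
  D0: (-5, 4, 1) + (1, -1, 0) = (-4, 3, 1)
  D1: (-5, 4, 1) + (1, 0, -1) = (-4, 4, 0)
  D2: (-5, 4, 1) + (0, 1, -1) = (-5, 5, 0)
  D3: (-5, 4, 1) + (-1, 1, 0) = (-6, 5, 1)
  D4: (-5, 4, 1) + (-1, 0, 1) = (-6, 4, 2)
  D5: (-5, 4, 1) + (0, -1, 1) = (-5, 3, 2)

Answer: -4 3 1
-4 4 0
-5 5 0
-6 5 1
-6 4 2
-5 3 2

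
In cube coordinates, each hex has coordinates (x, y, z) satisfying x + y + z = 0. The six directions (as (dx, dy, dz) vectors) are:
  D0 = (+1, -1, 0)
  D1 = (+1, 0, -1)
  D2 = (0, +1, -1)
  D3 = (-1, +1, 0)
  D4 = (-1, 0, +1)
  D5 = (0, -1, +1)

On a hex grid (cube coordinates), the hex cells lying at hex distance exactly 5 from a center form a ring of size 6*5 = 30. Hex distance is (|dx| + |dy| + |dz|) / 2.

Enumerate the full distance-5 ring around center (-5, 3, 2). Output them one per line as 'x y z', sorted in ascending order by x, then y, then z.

Walk ring at distance 5 from (-5, 3, 2):
Start at center + D4*5 = (-10, 3, 7)
  hex 0: (-10, 3, 7)
  hex 1: (-9, 2, 7)
  hex 2: (-8, 1, 7)
  hex 3: (-7, 0, 7)
  hex 4: (-6, -1, 7)
  hex 5: (-5, -2, 7)
  hex 6: (-4, -2, 6)
  hex 7: (-3, -2, 5)
  hex 8: (-2, -2, 4)
  hex 9: (-1, -2, 3)
  hex 10: (0, -2, 2)
  hex 11: (0, -1, 1)
  hex 12: (0, 0, 0)
  hex 13: (0, 1, -1)
  hex 14: (0, 2, -2)
  hex 15: (0, 3, -3)
  hex 16: (-1, 4, -3)
  hex 17: (-2, 5, -3)
  hex 18: (-3, 6, -3)
  hex 19: (-4, 7, -3)
  hex 20: (-5, 8, -3)
  hex 21: (-6, 8, -2)
  hex 22: (-7, 8, -1)
  hex 23: (-8, 8, 0)
  hex 24: (-9, 8, 1)
  hex 25: (-10, 8, 2)
  hex 26: (-10, 7, 3)
  hex 27: (-10, 6, 4)
  hex 28: (-10, 5, 5)
  hex 29: (-10, 4, 6)
Sorted: 30 hexes.

Answer: -10 3 7
-10 4 6
-10 5 5
-10 6 4
-10 7 3
-10 8 2
-9 2 7
-9 8 1
-8 1 7
-8 8 0
-7 0 7
-7 8 -1
-6 -1 7
-6 8 -2
-5 -2 7
-5 8 -3
-4 -2 6
-4 7 -3
-3 -2 5
-3 6 -3
-2 -2 4
-2 5 -3
-1 -2 3
-1 4 -3
0 -2 2
0 -1 1
0 0 0
0 1 -1
0 2 -2
0 3 -3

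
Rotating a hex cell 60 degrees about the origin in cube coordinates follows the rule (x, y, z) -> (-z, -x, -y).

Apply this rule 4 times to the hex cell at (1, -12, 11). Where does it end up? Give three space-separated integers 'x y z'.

Answer: 11 1 -12

Derivation:
Start: (1, -12, 11)
Step 1: (1, -12, 11) -> (-(11), -(1), -(-12)) = (-11, -1, 12)
Step 2: (-11, -1, 12) -> (-(12), -(-11), -(-1)) = (-12, 11, 1)
Step 3: (-12, 11, 1) -> (-(1), -(-12), -(11)) = (-1, 12, -11)
Step 4: (-1, 12, -11) -> (-(-11), -(-1), -(12)) = (11, 1, -12)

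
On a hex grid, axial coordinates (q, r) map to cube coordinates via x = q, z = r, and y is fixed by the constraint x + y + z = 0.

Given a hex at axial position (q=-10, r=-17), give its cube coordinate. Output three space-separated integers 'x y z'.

x = q = -10
z = r = -17
y = -x - z = -(-10) - (-17) = 27

Answer: -10 27 -17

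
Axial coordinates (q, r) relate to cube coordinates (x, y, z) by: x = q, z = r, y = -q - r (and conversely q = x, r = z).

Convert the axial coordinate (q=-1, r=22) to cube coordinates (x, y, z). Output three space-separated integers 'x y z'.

x = q = -1
z = r = 22
y = -x - z = -(-1) - (22) = -21

Answer: -1 -21 22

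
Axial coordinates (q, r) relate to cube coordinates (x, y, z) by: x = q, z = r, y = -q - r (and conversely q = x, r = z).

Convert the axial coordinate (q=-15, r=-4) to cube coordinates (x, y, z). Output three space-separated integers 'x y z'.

Answer: -15 19 -4

Derivation:
x = q = -15
z = r = -4
y = -x - z = -(-15) - (-4) = 19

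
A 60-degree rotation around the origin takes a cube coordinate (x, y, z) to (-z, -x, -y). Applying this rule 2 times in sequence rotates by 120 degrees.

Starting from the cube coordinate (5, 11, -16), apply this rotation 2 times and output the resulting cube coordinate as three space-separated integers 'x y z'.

Answer: 11 -16 5

Derivation:
Start: (5, 11, -16)
Step 1: (5, 11, -16) -> (-(-16), -(5), -(11)) = (16, -5, -11)
Step 2: (16, -5, -11) -> (-(-11), -(16), -(-5)) = (11, -16, 5)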